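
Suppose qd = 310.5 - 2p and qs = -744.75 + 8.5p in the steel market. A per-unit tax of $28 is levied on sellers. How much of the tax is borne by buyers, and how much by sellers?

Pre-tax equilibrium: p* = 100.5, q* = 109.5.
Tax on sellers shifts supply to qs = -744.75 + 8.5(p − 28) = -982.75 + 8.5p.
310.5 - 2p = -982.75 + 8.5p gives buyer price pb = 739/6; sellers receive ps = 739/6 − 28 = 571/6.
New quantity: q = 310.5 − 2(739/6) = 385/6.
Buyer burden = 739/6 − 100.5 = 68/3; seller burden = 100.5 − 571/6 = 16/3.

Buyers bear 68/3, sellers bear 16/3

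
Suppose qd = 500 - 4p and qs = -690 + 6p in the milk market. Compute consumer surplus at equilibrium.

Equilibrium: 500 - 4p = -690 + 6p gives p* = 119, q* = 24.
Demand choke price (qd = 0): p = 125.
CS = ½(125 − 119)(24) = 72.

Consumer surplus = 72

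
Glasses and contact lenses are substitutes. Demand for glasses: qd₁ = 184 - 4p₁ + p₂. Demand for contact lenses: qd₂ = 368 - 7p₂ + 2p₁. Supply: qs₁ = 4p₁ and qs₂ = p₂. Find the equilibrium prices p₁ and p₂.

p₁ = 920/31, p₂ = 1656/31

Market 1: 184 - 4p₁ + p₂ = 4p₁ → 8p₁ - p₂ = 184.
Market 2: 8p₂ - 2p₁ = 368.
Eliminating p₂: 8×(1) + 1×(2) gives 62p₁ = 1840, so p₁ = 920/31.
Back-substitute into (2): p₂ = (368 + 2×920/31) / 8 = 1656/31.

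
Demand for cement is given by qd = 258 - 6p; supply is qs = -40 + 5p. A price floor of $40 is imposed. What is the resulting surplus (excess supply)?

Surplus = 142

Equilibrium price would be p* = 298/11, so the floor at 40 binds.
At p = 40: qd = 18, qs = 160.
Surplus = 160 − 18 = 142.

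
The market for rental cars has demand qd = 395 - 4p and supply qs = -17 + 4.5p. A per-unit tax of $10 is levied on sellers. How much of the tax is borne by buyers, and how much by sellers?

Buyers bear 90/17, sellers bear 80/17

Pre-tax equilibrium: p* = 824/17, q* = 3419/17.
Tax on sellers shifts supply to qs = -17 + 4.5(p − 10) = -62 + 4.5p.
395 - 4p = -62 + 4.5p gives buyer price pb = 914/17; sellers receive ps = 914/17 − 10 = 744/17.
New quantity: q = 395 − 4(914/17) = 3059/17.
Buyer burden = 914/17 − 824/17 = 90/17; seller burden = 824/17 − 744/17 = 80/17.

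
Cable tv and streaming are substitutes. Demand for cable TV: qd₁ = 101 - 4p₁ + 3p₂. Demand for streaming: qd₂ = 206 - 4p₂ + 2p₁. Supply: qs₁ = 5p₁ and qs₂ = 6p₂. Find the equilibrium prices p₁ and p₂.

p₁ = 407/21, p₂ = 514/21

Market 1: 101 - 4p₁ + 3p₂ = 5p₁ → 9p₁ - 3p₂ = 101.
Market 2: 10p₂ - 2p₁ = 206.
Eliminating p₂: 10×(1) + 3×(2) gives 84p₁ = 1628, so p₁ = 407/21.
Back-substitute into (2): p₂ = (206 + 2×407/21) / 10 = 514/21.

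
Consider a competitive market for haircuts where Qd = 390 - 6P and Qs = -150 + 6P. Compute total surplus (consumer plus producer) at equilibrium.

Equilibrium: 390 - 6P = -150 + 6P gives P* = 45, Q* = 120.
Demand choke price: P = 65; supply starts at P = 25.
CS = ½(65 − 45)(120) = 1200; PS = ½(45 − 25)(120) = 1200.

Total surplus = 2400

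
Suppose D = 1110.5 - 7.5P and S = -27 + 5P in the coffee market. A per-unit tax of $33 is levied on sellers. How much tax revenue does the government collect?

Tax revenue = 10857

Pre-tax equilibrium: P* = 91, Q* = 428.
Tax on sellers shifts supply to S = -27 + 5(P − 33) = -192 + 5P.
1110.5 - 7.5P = -192 + 5P gives buyer price Pb = 104.2; sellers receive Ps = 104.2 − 33 = 71.2.
New quantity: Q = 1110.5 − 7.5(104.2) = 329.
Revenue = 33 × 329 = 10857.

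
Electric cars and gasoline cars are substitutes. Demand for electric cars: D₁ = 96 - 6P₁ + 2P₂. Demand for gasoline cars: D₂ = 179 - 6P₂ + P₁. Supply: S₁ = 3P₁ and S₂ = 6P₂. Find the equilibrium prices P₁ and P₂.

P₁ = 755/53, P₂ = 1707/106

Market 1: 96 - 6P₁ + 2P₂ = 3P₁ → 9P₁ - 2P₂ = 96.
Market 2: 12P₂ - P₁ = 179.
Eliminating P₂: 12×(1) + 2×(2) gives 106P₁ = 1510, so P₁ = 755/53.
Back-substitute into (2): P₂ = (179 + 1×755/53) / 12 = 1707/106.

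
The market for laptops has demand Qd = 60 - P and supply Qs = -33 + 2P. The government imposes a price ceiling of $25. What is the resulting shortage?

Shortage = 18

Equilibrium price would be P* = 31, so the ceiling at 25 binds.
At P = 25: Qd = 60 − 1(25) = 35, Qs = -33 + 2(25) = 17.
Shortage = 35 − 17 = 18.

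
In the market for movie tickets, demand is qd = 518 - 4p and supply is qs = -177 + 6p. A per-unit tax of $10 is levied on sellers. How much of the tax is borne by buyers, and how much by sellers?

Pre-tax equilibrium: p* = 69.5, q* = 240.
Tax on sellers shifts supply to qs = -177 + 6(p − 10) = -237 + 6p.
518 - 4p = -237 + 6p gives buyer price pb = 75.5; sellers receive ps = 75.5 − 10 = 65.5.
New quantity: q = 518 − 4(75.5) = 216.
Buyer burden = 75.5 − 69.5 = 6; seller burden = 69.5 − 65.5 = 4.

Buyers bear $6, sellers bear $4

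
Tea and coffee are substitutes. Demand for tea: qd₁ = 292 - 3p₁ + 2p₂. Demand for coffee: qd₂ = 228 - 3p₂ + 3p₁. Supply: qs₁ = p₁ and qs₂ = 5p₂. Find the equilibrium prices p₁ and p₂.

p₁ = 1396/13, p₂ = 894/13

Market 1: 292 - 3p₁ + 2p₂ = p₁ → 4p₁ - 2p₂ = 292.
Market 2: 8p₂ - 3p₁ = 228.
Eliminating p₂: 8×(1) + 2×(2) gives 26p₁ = 2792, so p₁ = 1396/13.
Back-substitute into (2): p₂ = (228 + 3×1396/13) / 8 = 894/13.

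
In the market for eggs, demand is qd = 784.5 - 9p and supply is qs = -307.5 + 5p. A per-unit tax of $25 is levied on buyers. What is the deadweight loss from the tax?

Deadweight loss = 28125/28

Pre-tax equilibrium: p* = 78, q* = 82.5.
Tax on buyers shifts demand to qd = 784.5 − 9(p + 25) = 559.5 - 9p.
559.5 - 9p = -307.5 + 5p gives seller price ps = 867/14; buyers pay pb = 867/14 + 25 = 1217/14.
New quantity: q = 784.5 − 9(1217/14) = 15/7.
DWL = ½ × 25 × (82.5 − 15/7) = 28125/28.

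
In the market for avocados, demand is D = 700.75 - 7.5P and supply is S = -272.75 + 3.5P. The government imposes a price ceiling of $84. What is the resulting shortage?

Shortage = 49.5

Equilibrium price would be P* = 88.5, so the ceiling at 84 binds.
At P = 84: D = 700.75 − 7.5(84) = 70.75, S = -272.75 + 3.5(84) = 21.25.
Shortage = 70.75 − 21.25 = 49.5.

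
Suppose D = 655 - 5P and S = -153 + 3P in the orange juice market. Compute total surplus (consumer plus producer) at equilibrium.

Equilibrium: 655 - 5P = -153 + 3P gives P* = 101, Q* = 150.
Demand choke price: P = 131; supply starts at P = 51.
CS = ½(131 − 101)(150) = 2250; PS = ½(101 − 51)(150) = 3750.

Total surplus = 6000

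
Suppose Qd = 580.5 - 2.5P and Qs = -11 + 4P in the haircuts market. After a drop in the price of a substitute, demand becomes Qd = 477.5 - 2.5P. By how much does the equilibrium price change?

ΔP = -206/13

Original equilibrium: P* = 91, Q* = 353.
New equilibrium: 477.5 - 2.5P = -11 + 4P, so 488.5 = 6.5P and P' = 977/13; Q' = 477.5 − 2.5(977/13) = 3765/13.
Change in price: 977/13 − 91 = -206/13.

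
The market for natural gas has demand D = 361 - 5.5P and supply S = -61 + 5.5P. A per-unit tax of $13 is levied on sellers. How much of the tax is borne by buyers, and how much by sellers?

Buyers bear $6.5, sellers bear $6.5

Pre-tax equilibrium: P* = 422/11, Q* = 150.
Tax on sellers shifts supply to S = -61 + 5.5(P − 13) = -132.5 + 5.5P.
361 - 5.5P = -132.5 + 5.5P gives buyer price Pb = 987/22; sellers receive Ps = 987/22 − 13 = 701/22.
New quantity: Q = 361 − 5.5(987/22) = 114.25.
Buyer burden = 987/22 − 422/11 = 6.5; seller burden = 422/11 − 701/22 = 6.5.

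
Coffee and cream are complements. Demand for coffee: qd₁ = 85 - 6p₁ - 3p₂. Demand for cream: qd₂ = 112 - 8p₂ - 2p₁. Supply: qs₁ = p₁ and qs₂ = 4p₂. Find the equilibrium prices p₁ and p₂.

p₁ = 114/13, p₂ = 307/39

Market 1: 85 - 6p₁ - 3p₂ = p₁ → 7p₁ + 3p₂ = 85.
Market 2: 12p₂ + 2p₁ = 112.
Eliminating p₂: 12×(1) − 3×(2) gives 78p₁ = 684, so p₁ = 114/13.
Back-substitute into (2): p₂ = (112 − 2×114/13) / 12 = 307/39.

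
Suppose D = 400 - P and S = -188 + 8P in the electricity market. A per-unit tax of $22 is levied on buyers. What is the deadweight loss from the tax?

Deadweight loss = 1936/9

Pre-tax equilibrium: P* = 196/3, Q* = 1004/3.
Tax on buyers shifts demand to D = 400 − 1(P + 22) = 378 - P.
378 - P = -188 + 8P gives seller price Ps = 566/9; buyers pay Pb = 566/9 + 22 = 764/9.
New quantity: Q = 400 − 1(764/9) = 2836/9.
DWL = ½ × 22 × (1004/3 − 2836/9) = 1936/9.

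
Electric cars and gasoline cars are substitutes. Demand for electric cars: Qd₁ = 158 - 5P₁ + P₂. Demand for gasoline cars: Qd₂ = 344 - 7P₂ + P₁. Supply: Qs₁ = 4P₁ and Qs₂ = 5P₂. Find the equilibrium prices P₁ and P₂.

Market 1: 158 - 5P₁ + P₂ = 4P₁ → 9P₁ - P₂ = 158.
Market 2: 12P₂ - P₁ = 344.
Eliminating P₂: 12×(1) + 1×(2) gives 107P₁ = 2240, so P₁ = 2240/107.
Back-substitute into (2): P₂ = (344 + 1×2240/107) / 12 = 3254/107.

P₁ = 2240/107, P₂ = 3254/107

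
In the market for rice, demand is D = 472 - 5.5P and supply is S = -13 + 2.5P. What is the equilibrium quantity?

Set D = S: 472 - 5.5P = -13 + 2.5P.
485 = 8P, so P* = 60.625.
Q* = 472 − 5.5(60.625) = 138.5625.

Q* = 138.5625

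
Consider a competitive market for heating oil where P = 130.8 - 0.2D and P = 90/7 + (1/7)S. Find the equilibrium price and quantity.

P* = 62, Q* = 344

Set the two price expressions equal: 130.8 - 0.2Q = 90/7 + (1/7)Q.
4128/35 = (12/35)Q, so Q* = 344.
P* = 130.8 − (0.2)(344) = 62.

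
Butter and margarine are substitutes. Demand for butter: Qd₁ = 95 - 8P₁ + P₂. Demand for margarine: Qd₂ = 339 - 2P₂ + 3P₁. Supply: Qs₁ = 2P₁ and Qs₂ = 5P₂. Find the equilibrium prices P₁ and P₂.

P₁ = 1004/67, P₂ = 3675/67

Market 1: 95 - 8P₁ + P₂ = 2P₁ → 10P₁ - P₂ = 95.
Market 2: 7P₂ - 3P₁ = 339.
Eliminating P₂: 7×(1) + 1×(2) gives 67P₁ = 1004, so P₁ = 1004/67.
Back-substitute into (2): P₂ = (339 + 3×1004/67) / 7 = 3675/67.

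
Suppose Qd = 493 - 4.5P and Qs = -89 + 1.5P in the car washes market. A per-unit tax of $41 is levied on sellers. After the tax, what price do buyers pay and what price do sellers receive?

Pre-tax equilibrium: P* = 97, Q* = 56.5.
Tax on sellers shifts supply to Qs = -89 + 1.5(P − 41) = -150.5 + 1.5P.
493 - 4.5P = -150.5 + 1.5P gives buyer price Pb = 107.25; sellers receive Ps = 107.25 − 41 = 66.25.
New quantity: Q = 493 − 4.5(107.25) = 10.375.

Buyers pay $107.25, sellers receive $66.25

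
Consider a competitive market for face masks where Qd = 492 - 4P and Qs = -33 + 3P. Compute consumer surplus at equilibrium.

Consumer surplus = 4608

Equilibrium: 492 - 4P = -33 + 3P gives P* = 75, Q* = 192.
Demand choke price (Qd = 0): P = 123.
CS = ½(123 − 75)(192) = 4608.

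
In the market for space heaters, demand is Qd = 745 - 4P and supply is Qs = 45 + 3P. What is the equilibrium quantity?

Set Qd = Qs: 745 - 4P = 45 + 3P.
700 = 7P, so P* = 100.
Q* = 745 − 4(100) = 345.

Q* = 345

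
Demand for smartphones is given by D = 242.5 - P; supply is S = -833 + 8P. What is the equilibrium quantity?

Set D = S: 242.5 - P = -833 + 8P.
1075.5 = 9P, so P* = 119.5.
Q* = 242.5 − 1(119.5) = 123.

Q* = 123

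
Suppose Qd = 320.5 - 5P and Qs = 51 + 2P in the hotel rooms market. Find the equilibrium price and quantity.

P* = 38.5, Q* = 128

Set Qd = Qs: 320.5 - 5P = 51 + 2P.
269.5 = 7P, so P* = 38.5.
Q* = 320.5 − 5(38.5) = 128.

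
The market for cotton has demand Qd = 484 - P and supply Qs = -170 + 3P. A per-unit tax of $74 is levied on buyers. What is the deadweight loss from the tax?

Deadweight loss = 2053.5

Pre-tax equilibrium: P* = 163.5, Q* = 320.5.
Tax on buyers shifts demand to Qd = 484 − 1(P + 74) = 410 - P.
410 - P = -170 + 3P gives seller price Ps = 145; buyers pay Pb = 145 + 74 = 219.
New quantity: Q = 484 − 1(219) = 265.
DWL = ½ × 74 × (320.5 − 265) = 2053.5.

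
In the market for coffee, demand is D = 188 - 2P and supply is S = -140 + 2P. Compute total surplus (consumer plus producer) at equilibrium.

Equilibrium: 188 - 2P = -140 + 2P gives P* = 82, Q* = 24.
Demand choke price: P = 94; supply starts at P = 70.
CS = ½(94 − 82)(24) = 144; PS = ½(82 − 70)(24) = 144.

Total surplus = 288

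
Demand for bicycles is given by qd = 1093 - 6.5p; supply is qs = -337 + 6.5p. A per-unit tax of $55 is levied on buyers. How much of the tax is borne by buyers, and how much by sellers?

Pre-tax equilibrium: p* = 110, q* = 378.
Tax on buyers shifts demand to qd = 1093 − 6.5(p + 55) = 735.5 - 6.5p.
735.5 - 6.5p = -337 + 6.5p gives seller price ps = 82.5; buyers pay pb = 82.5 + 55 = 137.5.
New quantity: q = 1093 − 6.5(137.5) = 199.25.
Buyer burden = 137.5 − 110 = 27.5; seller burden = 110 − 82.5 = 27.5.

Buyers bear $27.5, sellers bear $27.5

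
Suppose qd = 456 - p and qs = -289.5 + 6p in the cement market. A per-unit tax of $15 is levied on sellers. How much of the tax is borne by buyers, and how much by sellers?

Buyers bear 90/7, sellers bear 15/7

Pre-tax equilibrium: p* = 106.5, q* = 349.5.
Tax on sellers shifts supply to qs = -289.5 + 6(p − 15) = -379.5 + 6p.
456 - p = -379.5 + 6p gives buyer price pb = 1671/14; sellers receive ps = 1671/14 − 15 = 1461/14.
New quantity: q = 456 − 1(1671/14) = 4713/14.
Buyer burden = 1671/14 − 106.5 = 90/7; seller burden = 106.5 − 1461/14 = 15/7.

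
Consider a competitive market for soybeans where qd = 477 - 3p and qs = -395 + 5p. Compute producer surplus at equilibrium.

Equilibrium: 477 - 3p = -395 + 5p gives p* = 109, q* = 150.
Supply starts at p = 79 (where qs = 0).
PS = ½(109 − 79)(150) = 2250.

Producer surplus = 2250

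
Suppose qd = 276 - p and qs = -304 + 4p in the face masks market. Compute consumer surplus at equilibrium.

Consumer surplus = 12800

Equilibrium: 276 - p = -304 + 4p gives p* = 116, q* = 160.
Demand choke price (qd = 0): p = 276.
CS = ½(276 − 116)(160) = 12800.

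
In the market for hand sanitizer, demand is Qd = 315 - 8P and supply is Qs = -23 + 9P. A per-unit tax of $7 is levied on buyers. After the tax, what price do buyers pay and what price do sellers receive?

Buyers pay 401/17, sellers receive 282/17

Pre-tax equilibrium: P* = 338/17, Q* = 2651/17.
Tax on buyers shifts demand to Qd = 315 − 8(P + 7) = 259 - 8P.
259 - 8P = -23 + 9P gives seller price Ps = 282/17; buyers pay Pb = 282/17 + 7 = 401/17.
New quantity: Q = 315 − 8(401/17) = 2147/17.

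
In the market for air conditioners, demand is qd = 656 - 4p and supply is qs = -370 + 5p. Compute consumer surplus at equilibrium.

Consumer surplus = 5000

Equilibrium: 656 - 4p = -370 + 5p gives p* = 114, q* = 200.
Demand choke price (qd = 0): p = 164.
CS = ½(164 − 114)(200) = 5000.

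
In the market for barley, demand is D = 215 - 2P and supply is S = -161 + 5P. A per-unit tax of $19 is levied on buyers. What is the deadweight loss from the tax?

Pre-tax equilibrium: P* = 376/7, Q* = 753/7.
Tax on buyers shifts demand to D = 215 − 2(P + 19) = 177 - 2P.
177 - 2P = -161 + 5P gives seller price Ps = 338/7; buyers pay Pb = 338/7 + 19 = 471/7.
New quantity: Q = 215 − 2(471/7) = 563/7.
DWL = ½ × 19 × (753/7 − 563/7) = 1805/7.

Deadweight loss = 1805/7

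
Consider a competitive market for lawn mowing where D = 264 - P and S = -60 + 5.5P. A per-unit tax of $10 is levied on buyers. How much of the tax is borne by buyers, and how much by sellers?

Buyers bear 110/13, sellers bear 20/13

Pre-tax equilibrium: P* = 648/13, Q* = 2784/13.
Tax on buyers shifts demand to D = 264 − 1(P + 10) = 254 - P.
254 - P = -60 + 5.5P gives seller price Ps = 628/13; buyers pay Pb = 628/13 + 10 = 758/13.
New quantity: Q = 264 − 1(758/13) = 2674/13.
Buyer burden = 758/13 − 648/13 = 110/13; seller burden = 648/13 − 628/13 = 20/13.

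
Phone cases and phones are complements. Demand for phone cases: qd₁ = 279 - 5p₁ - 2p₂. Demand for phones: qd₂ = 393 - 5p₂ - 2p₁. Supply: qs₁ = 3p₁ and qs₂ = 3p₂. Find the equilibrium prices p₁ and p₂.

p₁ = 24.1, p₂ = 43.1

Market 1: 279 - 5p₁ - 2p₂ = 3p₁ → 8p₁ + 2p₂ = 279.
Market 2: 8p₂ + 2p₁ = 393.
Eliminating p₂: 8×(1) − 2×(2) gives 60p₁ = 1446, so p₁ = 24.1.
Back-substitute into (2): p₂ = (393 − 2×24.1) / 8 = 43.1.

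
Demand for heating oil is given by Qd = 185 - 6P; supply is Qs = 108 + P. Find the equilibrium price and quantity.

Set Qd = Qs: 185 - 6P = 108 + P.
77 = 7P, so P* = 11.
Q* = 185 − 6(11) = 119.

P* = 11, Q* = 119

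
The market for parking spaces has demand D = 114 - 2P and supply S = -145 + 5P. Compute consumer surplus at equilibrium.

Equilibrium: 114 - 2P = -145 + 5P gives P* = 37, Q* = 40.
Demand choke price (D = 0): P = 57.
CS = ½(57 − 37)(40) = 400.

Consumer surplus = 400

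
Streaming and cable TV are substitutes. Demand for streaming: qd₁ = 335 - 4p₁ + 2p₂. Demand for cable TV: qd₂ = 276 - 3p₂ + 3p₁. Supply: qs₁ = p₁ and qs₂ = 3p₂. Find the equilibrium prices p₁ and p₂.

Market 1: 335 - 4p₁ + 2p₂ = p₁ → 5p₁ - 2p₂ = 335.
Market 2: 6p₂ - 3p₁ = 276.
Eliminating p₂: 6×(1) + 2×(2) gives 24p₁ = 2562, so p₁ = 106.75.
Back-substitute into (2): p₂ = (276 + 3×106.75) / 6 = 99.375.

p₁ = 106.75, p₂ = 99.375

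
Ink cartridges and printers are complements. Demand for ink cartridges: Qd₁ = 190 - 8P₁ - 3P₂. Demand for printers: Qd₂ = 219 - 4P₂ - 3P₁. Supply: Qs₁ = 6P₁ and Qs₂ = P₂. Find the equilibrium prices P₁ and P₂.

Market 1: 190 - 8P₁ - 3P₂ = 6P₁ → 14P₁ + 3P₂ = 190.
Market 2: 5P₂ + 3P₁ = 219.
Eliminating P₂: 5×(1) − 3×(2) gives 61P₁ = 293, so P₁ = 293/61.
Back-substitute into (2): P₂ = (219 − 3×293/61) / 5 = 2496/61.

P₁ = 293/61, P₂ = 2496/61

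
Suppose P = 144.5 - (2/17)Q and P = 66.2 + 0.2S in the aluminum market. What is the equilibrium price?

Set the two price expressions equal: 144.5 - (2/17)Q = 66.2 + 0.2Q.
78.3 = (27/85)Q, so Q* = 246.5.
P* = 144.5 − (2/17)(246.5) = 115.5.

P* = 115.5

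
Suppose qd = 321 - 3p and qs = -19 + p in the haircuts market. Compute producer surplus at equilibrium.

Producer surplus = 2178

Equilibrium: 321 - 3p = -19 + p gives p* = 85, q* = 66.
Supply starts at p = 19 (where qs = 0).
PS = ½(85 − 19)(66) = 2178.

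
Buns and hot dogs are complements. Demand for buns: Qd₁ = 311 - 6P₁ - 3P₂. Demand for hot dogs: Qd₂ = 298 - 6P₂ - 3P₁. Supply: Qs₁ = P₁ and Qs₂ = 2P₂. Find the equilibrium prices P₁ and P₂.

P₁ = 1594/47, P₂ = 1153/47

Market 1: 311 - 6P₁ - 3P₂ = P₁ → 7P₁ + 3P₂ = 311.
Market 2: 8P₂ + 3P₁ = 298.
Eliminating P₂: 8×(1) − 3×(2) gives 47P₁ = 1594, so P₁ = 1594/47.
Back-substitute into (2): P₂ = (298 − 3×1594/47) / 8 = 1153/47.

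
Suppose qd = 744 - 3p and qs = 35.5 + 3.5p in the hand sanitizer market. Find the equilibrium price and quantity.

Set qd = qs: 744 - 3p = 35.5 + 3.5p.
708.5 = 6.5p, so p* = 109.
q* = 744 − 3(109) = 417.

p* = 109, q* = 417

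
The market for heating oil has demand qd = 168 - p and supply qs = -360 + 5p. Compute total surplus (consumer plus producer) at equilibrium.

Total surplus = 3840

Equilibrium: 168 - p = -360 + 5p gives p* = 88, q* = 80.
Demand choke price: p = 168; supply starts at p = 72.
CS = ½(168 − 88)(80) = 3200; PS = ½(88 − 72)(80) = 640.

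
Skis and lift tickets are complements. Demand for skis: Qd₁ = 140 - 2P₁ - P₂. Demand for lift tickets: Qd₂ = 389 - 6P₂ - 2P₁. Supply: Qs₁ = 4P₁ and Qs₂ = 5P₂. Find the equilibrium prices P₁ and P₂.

P₁ = 17.984375, P₂ = 32.09375

Market 1: 140 - 2P₁ - P₂ = 4P₁ → 6P₁ + P₂ = 140.
Market 2: 11P₂ + 2P₁ = 389.
Eliminating P₂: 11×(1) − 1×(2) gives 64P₁ = 1151, so P₁ = 17.984375.
Back-substitute into (2): P₂ = (389 − 2×17.984375) / 11 = 32.09375.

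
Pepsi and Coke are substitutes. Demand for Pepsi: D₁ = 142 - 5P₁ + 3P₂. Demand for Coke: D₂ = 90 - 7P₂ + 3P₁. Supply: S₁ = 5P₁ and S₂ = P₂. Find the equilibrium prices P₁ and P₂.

Market 1: 142 - 5P₁ + 3P₂ = 5P₁ → 10P₁ - 3P₂ = 142.
Market 2: 8P₂ - 3P₁ = 90.
Eliminating P₂: 8×(1) + 3×(2) gives 71P₁ = 1406, so P₁ = 1406/71.
Back-substitute into (2): P₂ = (90 + 3×1406/71) / 8 = 1326/71.

P₁ = 1406/71, P₂ = 1326/71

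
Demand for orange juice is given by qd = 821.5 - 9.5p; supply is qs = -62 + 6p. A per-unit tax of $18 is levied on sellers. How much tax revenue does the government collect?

Tax revenue = 119304/31

Pre-tax equilibrium: p* = 57, q* = 280.
Tax on sellers shifts supply to qs = -62 + 6(p − 18) = -170 + 6p.
821.5 - 9.5p = -170 + 6p gives buyer price pb = 1983/31; sellers receive ps = 1983/31 − 18 = 1425/31.
New quantity: q = 821.5 − 9.5(1983/31) = 6628/31.
Revenue = 18 × 6628/31 = 119304/31.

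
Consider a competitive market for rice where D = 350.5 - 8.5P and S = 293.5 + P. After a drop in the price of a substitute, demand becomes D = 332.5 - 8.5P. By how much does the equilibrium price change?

Original equilibrium: P* = 6, Q* = 299.5.
New equilibrium: 332.5 - 8.5P = 293.5 + P, so 39 = 9.5P and P' = 78/19; Q' = 332.5 − 8.5(78/19) = 11309/38.
Change in price: 78/19 − 6 = -36/19.

ΔP = -36/19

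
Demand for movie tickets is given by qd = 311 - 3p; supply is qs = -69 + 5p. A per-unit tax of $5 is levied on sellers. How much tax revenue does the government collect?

Tax revenue = 795.625

Pre-tax equilibrium: p* = 47.5, q* = 168.5.
Tax on sellers shifts supply to qs = -69 + 5(p − 5) = -94 + 5p.
311 - 3p = -94 + 5p gives buyer price pb = 50.625; sellers receive ps = 50.625 − 5 = 45.625.
New quantity: q = 311 − 3(50.625) = 159.125.
Revenue = 5 × 159.125 = 795.625.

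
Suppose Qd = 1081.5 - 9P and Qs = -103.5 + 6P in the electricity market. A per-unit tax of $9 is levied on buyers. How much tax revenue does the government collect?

Pre-tax equilibrium: P* = 79, Q* = 370.5.
Tax on buyers shifts demand to Qd = 1081.5 − 9(P + 9) = 1000.5 - 9P.
1000.5 - 9P = -103.5 + 6P gives seller price Ps = 73.6; buyers pay Pb = 73.6 + 9 = 82.6.
New quantity: Q = 1081.5 − 9(82.6) = 338.1.
Revenue = 9 × 338.1 = 3042.9.

Tax revenue = 3042.9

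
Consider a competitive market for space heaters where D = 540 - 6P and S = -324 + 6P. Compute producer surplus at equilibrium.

Producer surplus = 972

Equilibrium: 540 - 6P = -324 + 6P gives P* = 72, Q* = 108.
Supply starts at P = 54 (where S = 0).
PS = ½(72 − 54)(108) = 972.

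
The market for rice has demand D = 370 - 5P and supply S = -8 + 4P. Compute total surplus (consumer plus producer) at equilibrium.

Total surplus = 5760

Equilibrium: 370 - 5P = -8 + 4P gives P* = 42, Q* = 160.
Demand choke price: P = 74; supply starts at P = 2.
CS = ½(74 − 42)(160) = 2560; PS = ½(42 − 2)(160) = 3200.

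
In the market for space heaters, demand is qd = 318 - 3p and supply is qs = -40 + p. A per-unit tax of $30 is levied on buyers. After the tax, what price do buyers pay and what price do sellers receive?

Pre-tax equilibrium: p* = 89.5, q* = 49.5.
Tax on buyers shifts demand to qd = 318 − 3(p + 30) = 228 - 3p.
228 - 3p = -40 + p gives seller price ps = 67; buyers pay pb = 67 + 30 = 97.
New quantity: q = 318 − 3(97) = 27.

Buyers pay $97, sellers receive $67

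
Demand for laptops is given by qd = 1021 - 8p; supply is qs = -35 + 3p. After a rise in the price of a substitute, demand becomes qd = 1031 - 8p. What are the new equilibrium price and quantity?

p' = 1066/11, q' = 2813/11

Original equilibrium: p* = 96, q* = 253.
New equilibrium: 1031 - 8p = -35 + 3p, so 1066 = 11p and p' = 1066/11; q' = 1031 − 8(1066/11) = 2813/11.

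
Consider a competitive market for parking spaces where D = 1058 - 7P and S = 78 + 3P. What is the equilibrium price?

Set D = S: 1058 - 7P = 78 + 3P.
980 = 10P, so P* = 98.
Q* = 1058 − 7(98) = 372.

P* = 98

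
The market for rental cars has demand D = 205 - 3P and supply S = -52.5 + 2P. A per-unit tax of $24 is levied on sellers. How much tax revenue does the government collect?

Pre-tax equilibrium: P* = 51.5, Q* = 50.5.
Tax on sellers shifts supply to S = -52.5 + 2(P − 24) = -100.5 + 2P.
205 - 3P = -100.5 + 2P gives buyer price Pb = 61.1; sellers receive Ps = 61.1 − 24 = 37.1.
New quantity: Q = 205 − 3(61.1) = 21.7.
Revenue = 24 × 21.7 = 520.8.

Tax revenue = 520.8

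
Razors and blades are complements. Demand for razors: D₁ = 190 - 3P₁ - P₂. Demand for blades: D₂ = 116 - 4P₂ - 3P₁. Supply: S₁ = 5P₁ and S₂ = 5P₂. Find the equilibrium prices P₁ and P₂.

P₁ = 1594/69, P₂ = 358/69

Market 1: 190 - 3P₁ - P₂ = 5P₁ → 8P₁ + P₂ = 190.
Market 2: 9P₂ + 3P₁ = 116.
Eliminating P₂: 9×(1) − 1×(2) gives 69P₁ = 1594, so P₁ = 1594/69.
Back-substitute into (2): P₂ = (116 − 3×1594/69) / 9 = 358/69.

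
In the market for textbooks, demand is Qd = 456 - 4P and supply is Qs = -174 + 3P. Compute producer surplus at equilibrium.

Equilibrium: 456 - 4P = -174 + 3P gives P* = 90, Q* = 96.
Supply starts at P = 58 (where Qs = 0).
PS = ½(90 − 58)(96) = 1536.

Producer surplus = 1536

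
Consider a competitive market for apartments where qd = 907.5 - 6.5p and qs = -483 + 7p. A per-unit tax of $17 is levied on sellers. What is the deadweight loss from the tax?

Pre-tax equilibrium: p* = 103, q* = 238.
Tax on sellers shifts supply to qs = -483 + 7(p − 17) = -602 + 7p.
907.5 - 6.5p = -602 + 7p gives buyer price pb = 3019/27; sellers receive ps = 3019/27 − 17 = 2560/27.
New quantity: q = 907.5 − 6.5(3019/27) = 4879/27.
DWL = ½ × 17 × (238 − 4879/27) = 26299/54.

Deadweight loss = 26299/54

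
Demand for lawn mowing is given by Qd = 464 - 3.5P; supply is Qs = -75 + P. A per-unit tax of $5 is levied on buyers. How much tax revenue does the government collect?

Pre-tax equilibrium: P* = 1078/9, Q* = 403/9.
Tax on buyers shifts demand to Qd = 464 − 3.5(P + 5) = 446.5 - 3.5P.
446.5 - 3.5P = -75 + P gives seller price Ps = 1043/9; buyers pay Pb = 1043/9 + 5 = 1088/9.
New quantity: Q = 464 − 3.5(1088/9) = 368/9.
Revenue = 5 × 368/9 = 1840/9.

Tax revenue = 1840/9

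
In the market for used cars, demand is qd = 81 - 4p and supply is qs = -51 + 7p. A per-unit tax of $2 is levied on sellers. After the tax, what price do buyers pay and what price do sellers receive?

Pre-tax equilibrium: p* = 12, q* = 33.
Tax on sellers shifts supply to qs = -51 + 7(p − 2) = -65 + 7p.
81 - 4p = -65 + 7p gives buyer price pb = 146/11; sellers receive ps = 146/11 − 2 = 124/11.
New quantity: q = 81 − 4(146/11) = 307/11.

Buyers pay 146/11, sellers receive 124/11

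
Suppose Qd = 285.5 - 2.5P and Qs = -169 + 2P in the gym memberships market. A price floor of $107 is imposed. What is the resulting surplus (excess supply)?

Equilibrium price would be P* = 101, so the floor at 107 binds.
At P = 107: Qd = 18, Qs = 45.
Surplus = 45 − 18 = 27.

Surplus = 27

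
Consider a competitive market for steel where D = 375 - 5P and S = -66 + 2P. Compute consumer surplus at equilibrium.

Consumer surplus = 360

Equilibrium: 375 - 5P = -66 + 2P gives P* = 63, Q* = 60.
Demand choke price (D = 0): P = 75.
CS = ½(75 − 63)(60) = 360.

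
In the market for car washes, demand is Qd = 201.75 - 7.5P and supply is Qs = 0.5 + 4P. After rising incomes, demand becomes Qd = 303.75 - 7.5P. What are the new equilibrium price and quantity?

P' = 1213/46, Q' = 4875/46

Original equilibrium: P* = 17.5, Q* = 70.5.
New equilibrium: 303.75 - 7.5P = 0.5 + 4P, so 303.25 = 11.5P and P' = 1213/46; Q' = 303.75 − 7.5(1213/46) = 4875/46.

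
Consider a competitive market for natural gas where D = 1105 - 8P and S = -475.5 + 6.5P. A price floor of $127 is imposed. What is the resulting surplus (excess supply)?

Surplus = 261

Equilibrium price would be P* = 109, so the floor at 127 binds.
At P = 127: D = 89, S = 350.
Surplus = 350 − 89 = 261.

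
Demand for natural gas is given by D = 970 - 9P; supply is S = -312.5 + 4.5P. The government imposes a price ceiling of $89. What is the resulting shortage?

Equilibrium price would be P* = 95, so the ceiling at 89 binds.
At P = 89: D = 970 − 9(89) = 169, S = -312.5 + 4.5(89) = 88.
Shortage = 169 − 88 = 81.

Shortage = 81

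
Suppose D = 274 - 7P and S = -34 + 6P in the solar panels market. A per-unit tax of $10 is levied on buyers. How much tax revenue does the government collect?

Pre-tax equilibrium: P* = 308/13, Q* = 1406/13.
Tax on buyers shifts demand to D = 274 − 7(P + 10) = 204 - 7P.
204 - 7P = -34 + 6P gives seller price Ps = 238/13; buyers pay Pb = 238/13 + 10 = 368/13.
New quantity: Q = 274 − 7(368/13) = 986/13.
Revenue = 10 × 986/13 = 9860/13.

Tax revenue = 9860/13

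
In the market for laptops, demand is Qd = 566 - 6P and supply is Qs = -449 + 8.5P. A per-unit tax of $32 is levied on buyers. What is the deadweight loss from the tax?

Deadweight loss = 52224/29

Pre-tax equilibrium: P* = 70, Q* = 146.
Tax on buyers shifts demand to Qd = 566 − 6(P + 32) = 374 - 6P.
374 - 6P = -449 + 8.5P gives seller price Ps = 1646/29; buyers pay Pb = 1646/29 + 32 = 2574/29.
New quantity: Q = 566 − 6(2574/29) = 970/29.
DWL = ½ × 32 × (146 − 970/29) = 52224/29.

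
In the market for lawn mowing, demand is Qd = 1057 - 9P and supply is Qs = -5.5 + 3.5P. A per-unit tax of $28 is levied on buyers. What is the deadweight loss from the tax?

Pre-tax equilibrium: P* = 85, Q* = 292.
Tax on buyers shifts demand to Qd = 1057 − 9(P + 28) = 805 - 9P.
805 - 9P = -5.5 + 3.5P gives seller price Ps = 64.84; buyers pay Pb = 64.84 + 28 = 92.84.
New quantity: Q = 1057 − 9(92.84) = 221.44.
DWL = ½ × 28 × (292 − 221.44) = 987.84.

Deadweight loss = 987.84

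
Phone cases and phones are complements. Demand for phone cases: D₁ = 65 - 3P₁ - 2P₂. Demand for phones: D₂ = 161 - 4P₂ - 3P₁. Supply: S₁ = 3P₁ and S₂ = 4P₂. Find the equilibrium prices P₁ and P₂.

P₁ = 33/7, P₂ = 257/14

Market 1: 65 - 3P₁ - 2P₂ = 3P₁ → 6P₁ + 2P₂ = 65.
Market 2: 8P₂ + 3P₁ = 161.
Eliminating P₂: 8×(1) − 2×(2) gives 42P₁ = 198, so P₁ = 33/7.
Back-substitute into (2): P₂ = (161 − 3×33/7) / 8 = 257/14.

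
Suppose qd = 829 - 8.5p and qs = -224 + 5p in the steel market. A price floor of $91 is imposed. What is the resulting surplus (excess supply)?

Surplus = 175.5

Equilibrium price would be p* = 78, so the floor at 91 binds.
At p = 91: qd = 55.5, qs = 231.
Surplus = 231 − 55.5 = 175.5.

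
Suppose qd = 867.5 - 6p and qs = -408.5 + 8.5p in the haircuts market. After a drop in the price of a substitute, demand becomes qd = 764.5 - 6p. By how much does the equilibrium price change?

Δp = -206/29

Original equilibrium: p* = 88, q* = 339.5.
New equilibrium: 764.5 - 6p = -408.5 + 8.5p, so 1173 = 14.5p and p' = 2346/29; q' = 764.5 − 6(2346/29) = 16189/58.
Change in price: 2346/29 − 88 = -206/29.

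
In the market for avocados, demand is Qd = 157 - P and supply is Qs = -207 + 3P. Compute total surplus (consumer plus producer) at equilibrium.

Equilibrium: 157 - P = -207 + 3P gives P* = 91, Q* = 66.
Demand choke price: P = 157; supply starts at P = 69.
CS = ½(157 − 91)(66) = 2178; PS = ½(91 − 69)(66) = 726.

Total surplus = 2904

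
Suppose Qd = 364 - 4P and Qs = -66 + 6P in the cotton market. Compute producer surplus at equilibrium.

Producer surplus = 3072

Equilibrium: 364 - 4P = -66 + 6P gives P* = 43, Q* = 192.
Supply starts at P = 11 (where Qs = 0).
PS = ½(43 − 11)(192) = 3072.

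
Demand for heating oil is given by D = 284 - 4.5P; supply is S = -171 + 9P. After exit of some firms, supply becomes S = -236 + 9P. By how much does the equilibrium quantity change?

ΔQ = -65/3

Original equilibrium: P* = 910/27, Q* = 397/3.
New equilibrium: 284 - 4.5P = -236 + 9P, so 520 = 13.5P and P' = 1040/27; Q' = 284 − 4.5(1040/27) = 332/3.
Change in quantity: 332/3 − 397/3 = -65/3.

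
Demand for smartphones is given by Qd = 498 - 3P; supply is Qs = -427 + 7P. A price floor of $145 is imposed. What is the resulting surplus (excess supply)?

Surplus = 525

Equilibrium price would be P* = 92.5, so the floor at 145 binds.
At P = 145: Qd = 63, Qs = 588.
Surplus = 588 − 63 = 525.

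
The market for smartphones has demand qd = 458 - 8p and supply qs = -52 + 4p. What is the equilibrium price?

Set qd = qs: 458 - 8p = -52 + 4p.
510 = 12p, so p* = 42.5.
q* = 458 − 8(42.5) = 118.

p* = 42.5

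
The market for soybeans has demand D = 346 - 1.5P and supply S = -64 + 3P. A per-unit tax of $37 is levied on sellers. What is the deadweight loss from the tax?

Deadweight loss = 684.5

Pre-tax equilibrium: P* = 820/9, Q* = 628/3.
Tax on sellers shifts supply to S = -64 + 3(P − 37) = -175 + 3P.
346 - 1.5P = -175 + 3P gives buyer price Pb = 1042/9; sellers receive Ps = 1042/9 − 37 = 709/9.
New quantity: Q = 346 − 1.5(1042/9) = 517/3.
DWL = ½ × 37 × (628/3 − 517/3) = 684.5.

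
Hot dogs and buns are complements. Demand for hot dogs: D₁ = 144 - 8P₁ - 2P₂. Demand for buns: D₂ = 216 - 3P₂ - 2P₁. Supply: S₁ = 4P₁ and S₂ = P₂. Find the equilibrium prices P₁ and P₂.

Market 1: 144 - 8P₁ - 2P₂ = 4P₁ → 12P₁ + 2P₂ = 144.
Market 2: 4P₂ + 2P₁ = 216.
Eliminating P₂: 4×(1) − 2×(2) gives 44P₁ = 144, so P₁ = 36/11.
Back-substitute into (2): P₂ = (216 − 2×36/11) / 4 = 576/11.

P₁ = 36/11, P₂ = 576/11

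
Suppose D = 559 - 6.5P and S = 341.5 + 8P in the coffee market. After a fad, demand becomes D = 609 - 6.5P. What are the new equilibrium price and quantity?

P' = 535/29, Q' = 28367/58

Original equilibrium: P* = 15, Q* = 461.5.
New equilibrium: 609 - 6.5P = 341.5 + 8P, so 267.5 = 14.5P and P' = 535/29; Q' = 609 − 6.5(535/29) = 28367/58.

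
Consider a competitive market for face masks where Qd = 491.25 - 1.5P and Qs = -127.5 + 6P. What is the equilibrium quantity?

Set Qd = Qs: 491.25 - 1.5P = -127.5 + 6P.
618.75 = 7.5P, so P* = 82.5.
Q* = 491.25 − 1.5(82.5) = 367.5.

Q* = 367.5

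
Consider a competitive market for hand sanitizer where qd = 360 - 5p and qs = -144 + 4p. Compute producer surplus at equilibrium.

Producer surplus = 800

Equilibrium: 360 - 5p = -144 + 4p gives p* = 56, q* = 80.
Supply starts at p = 36 (where qs = 0).
PS = ½(56 − 36)(80) = 800.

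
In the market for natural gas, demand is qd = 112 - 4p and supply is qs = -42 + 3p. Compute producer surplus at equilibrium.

Equilibrium: 112 - 4p = -42 + 3p gives p* = 22, q* = 24.
Supply starts at p = 14 (where qs = 0).
PS = ½(22 − 14)(24) = 96.

Producer surplus = 96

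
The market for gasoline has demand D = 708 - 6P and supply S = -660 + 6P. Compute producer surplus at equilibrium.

Producer surplus = 48

Equilibrium: 708 - 6P = -660 + 6P gives P* = 114, Q* = 24.
Supply starts at P = 110 (where S = 0).
PS = ½(114 − 110)(24) = 48.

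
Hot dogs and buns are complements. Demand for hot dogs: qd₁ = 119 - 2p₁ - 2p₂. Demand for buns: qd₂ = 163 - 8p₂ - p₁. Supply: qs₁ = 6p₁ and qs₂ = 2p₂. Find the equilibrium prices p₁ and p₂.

Market 1: 119 - 2p₁ - 2p₂ = 6p₁ → 8p₁ + 2p₂ = 119.
Market 2: 10p₂ + p₁ = 163.
Eliminating p₂: 10×(1) − 2×(2) gives 78p₁ = 864, so p₁ = 144/13.
Back-substitute into (2): p₂ = (163 − 1×144/13) / 10 = 395/26.

p₁ = 144/13, p₂ = 395/26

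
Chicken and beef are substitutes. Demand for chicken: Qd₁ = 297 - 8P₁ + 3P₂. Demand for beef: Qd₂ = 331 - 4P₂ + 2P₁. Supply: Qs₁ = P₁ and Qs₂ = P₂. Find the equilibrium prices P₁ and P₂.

P₁ = 826/13, P₂ = 1191/13

Market 1: 297 - 8P₁ + 3P₂ = P₁ → 9P₁ - 3P₂ = 297.
Market 2: 5P₂ - 2P₁ = 331.
Eliminating P₂: 5×(1) + 3×(2) gives 39P₁ = 2478, so P₁ = 826/13.
Back-substitute into (2): P₂ = (331 + 2×826/13) / 5 = 1191/13.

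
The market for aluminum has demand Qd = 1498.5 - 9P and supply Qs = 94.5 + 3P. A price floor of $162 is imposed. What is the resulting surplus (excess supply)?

Surplus = 540

Equilibrium price would be P* = 117, so the floor at 162 binds.
At P = 162: Qd = 40.5, Qs = 580.5.
Surplus = 580.5 − 40.5 = 540.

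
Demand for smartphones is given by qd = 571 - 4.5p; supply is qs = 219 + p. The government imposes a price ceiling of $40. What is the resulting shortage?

Equilibrium price would be p* = 64, so the ceiling at 40 binds.
At p = 40: qd = 571 − 4.5(40) = 391, qs = 219 + 1(40) = 259.
Shortage = 391 − 259 = 132.

Shortage = 132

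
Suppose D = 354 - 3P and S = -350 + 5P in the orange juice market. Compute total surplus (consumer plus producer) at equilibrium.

Equilibrium: 354 - 3P = -350 + 5P gives P* = 88, Q* = 90.
Demand choke price: P = 118; supply starts at P = 70.
CS = ½(118 − 88)(90) = 1350; PS = ½(88 − 70)(90) = 810.

Total surplus = 2160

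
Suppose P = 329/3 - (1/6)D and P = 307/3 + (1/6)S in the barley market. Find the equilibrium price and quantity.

P* = 106, Q* = 22

Set the two price expressions equal: 329/3 - (1/6)Q = 307/3 + (1/6)Q.
22/3 = (1/3)Q, so Q* = 22.
P* = 329/3 − (1/6)(22) = 106.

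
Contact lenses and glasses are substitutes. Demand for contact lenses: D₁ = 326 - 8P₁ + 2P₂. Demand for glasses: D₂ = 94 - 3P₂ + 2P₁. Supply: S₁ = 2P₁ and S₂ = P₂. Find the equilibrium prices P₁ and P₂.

P₁ = 373/9, P₂ = 398/9

Market 1: 326 - 8P₁ + 2P₂ = 2P₁ → 10P₁ - 2P₂ = 326.
Market 2: 4P₂ - 2P₁ = 94.
Eliminating P₂: 4×(1) + 2×(2) gives 36P₁ = 1492, so P₁ = 373/9.
Back-substitute into (2): P₂ = (94 + 2×373/9) / 4 = 398/9.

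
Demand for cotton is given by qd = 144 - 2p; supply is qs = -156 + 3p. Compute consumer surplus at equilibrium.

Consumer surplus = 144

Equilibrium: 144 - 2p = -156 + 3p gives p* = 60, q* = 24.
Demand choke price (qd = 0): p = 72.
CS = ½(72 − 60)(24) = 144.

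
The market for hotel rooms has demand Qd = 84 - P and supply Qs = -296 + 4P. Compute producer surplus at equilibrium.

Equilibrium: 84 - P = -296 + 4P gives P* = 76, Q* = 8.
Supply starts at P = 74 (where Qs = 0).
PS = ½(76 − 74)(8) = 8.

Producer surplus = 8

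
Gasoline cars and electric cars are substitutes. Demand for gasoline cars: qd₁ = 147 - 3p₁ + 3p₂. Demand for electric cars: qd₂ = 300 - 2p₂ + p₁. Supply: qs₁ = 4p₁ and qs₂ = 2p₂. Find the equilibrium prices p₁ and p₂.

p₁ = 59.52, p₂ = 89.88

Market 1: 147 - 3p₁ + 3p₂ = 4p₁ → 7p₁ - 3p₂ = 147.
Market 2: 4p₂ - p₁ = 300.
Eliminating p₂: 4×(1) + 3×(2) gives 25p₁ = 1488, so p₁ = 59.52.
Back-substitute into (2): p₂ = (300 + 1×59.52) / 4 = 89.88.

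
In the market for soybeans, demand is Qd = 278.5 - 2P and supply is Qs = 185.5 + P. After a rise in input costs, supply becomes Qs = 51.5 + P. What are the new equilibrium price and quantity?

P' = 227/3, Q' = 763/6

Original equilibrium: P* = 31, Q* = 216.5.
New equilibrium: 278.5 - 2P = 51.5 + P, so 227 = 3P and P' = 227/3; Q' = 278.5 − 2(227/3) = 763/6.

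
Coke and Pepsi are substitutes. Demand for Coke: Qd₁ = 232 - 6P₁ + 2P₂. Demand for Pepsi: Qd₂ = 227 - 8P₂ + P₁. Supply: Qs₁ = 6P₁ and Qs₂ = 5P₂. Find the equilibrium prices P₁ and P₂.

Market 1: 232 - 6P₁ + 2P₂ = 6P₁ → 12P₁ - 2P₂ = 232.
Market 2: 13P₂ - P₁ = 227.
Eliminating P₂: 13×(1) + 2×(2) gives 154P₁ = 3470, so P₁ = 1735/77.
Back-substitute into (2): P₂ = (227 + 1×1735/77) / 13 = 1478/77.

P₁ = 1735/77, P₂ = 1478/77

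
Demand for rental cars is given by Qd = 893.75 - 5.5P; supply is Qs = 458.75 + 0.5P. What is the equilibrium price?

P* = 72.5

Set Qd = Qs: 893.75 - 5.5P = 458.75 + 0.5P.
435 = 6P, so P* = 72.5.
Q* = 893.75 − 5.5(72.5) = 495.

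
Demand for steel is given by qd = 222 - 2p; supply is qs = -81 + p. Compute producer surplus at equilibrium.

Equilibrium: 222 - 2p = -81 + p gives p* = 101, q* = 20.
Supply starts at p = 81 (where qs = 0).
PS = ½(101 − 81)(20) = 200.

Producer surplus = 200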